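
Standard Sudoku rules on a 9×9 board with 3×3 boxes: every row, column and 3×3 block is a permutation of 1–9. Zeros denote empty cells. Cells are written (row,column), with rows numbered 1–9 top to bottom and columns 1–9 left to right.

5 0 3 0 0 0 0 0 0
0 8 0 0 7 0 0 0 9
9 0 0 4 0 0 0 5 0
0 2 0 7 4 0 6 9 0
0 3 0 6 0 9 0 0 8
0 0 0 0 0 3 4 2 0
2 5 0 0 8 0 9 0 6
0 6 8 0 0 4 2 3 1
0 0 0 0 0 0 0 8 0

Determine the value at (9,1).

(8,1) = 7: row 8 has {1,2,3,4,6,8}; col 1 has {2,5,9}; box has {2,5,6,8} → only 7 remains.
(4,9) = 3: in row 4, 3 can only go here (every other open cell in that row sees a 3).
(5,5) = 2: in row 5, 2 can only go here (every other open cell in that row sees a 2).
(7,4) = 3: in row 7, 3 can only go here (every other open cell in that row sees a 3).
(2,7) = 3: in row 2, 3 can only go here (every other open cell in that row sees a 3).
(3,5) = 3: in row 3, 3 can only go here (every other open cell in that row sees a 3).
(9,1) = 3: in row 9, 3 can only go here (every other open cell in that row sees a 3).

3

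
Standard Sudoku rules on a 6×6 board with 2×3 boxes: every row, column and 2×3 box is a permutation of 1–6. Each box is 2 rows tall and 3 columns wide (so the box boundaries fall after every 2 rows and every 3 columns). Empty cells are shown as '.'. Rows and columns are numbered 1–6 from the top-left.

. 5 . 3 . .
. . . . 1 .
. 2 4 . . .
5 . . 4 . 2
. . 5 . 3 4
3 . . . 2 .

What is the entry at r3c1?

r1c6 = 6 (sole candidate).
r2c6 = 5 (sole candidate).
r4c5 = 6 (sole candidate).
r6c6 = 1 (sole candidate).
r1c5 = 4 (sole candidate).
r2c4 = 2 (sole candidate).
r3c5 = 5 (sole candidate).
r3c6 = 3 (sole candidate).
r5c4 = 6 (sole candidate).
r6c3 = 6 (sole candidate).
r6c4 = 5 (sole candidate).
r2c3 = 3 (sole candidate).
r3c4 = 1 (sole candidate).
r4c3 = 1 (sole candidate).
r5c2 = 1 (sole candidate).
r6c2 = 4 (sole candidate).
r1c3 = 2 (sole candidate).
r2c2 = 6 (sole candidate).
r3c1 = 6: row 3 has {1,2,3,4,5}; col 1 has {3,5}; box has {1,2,4,5} → only 6 remains.

6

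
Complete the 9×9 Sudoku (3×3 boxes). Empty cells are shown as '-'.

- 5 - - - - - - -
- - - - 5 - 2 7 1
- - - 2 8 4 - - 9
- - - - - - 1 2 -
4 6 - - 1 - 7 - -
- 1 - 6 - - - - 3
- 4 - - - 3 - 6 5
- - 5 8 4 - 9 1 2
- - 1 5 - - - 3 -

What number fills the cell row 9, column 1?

row 3, column 8 = 5 (sole candidate).
row 5, column 9 = 8 (sole candidate).
row 7, column 7 = 8 (sole candidate).
row 9, column 7 = 4 (sole candidate).
row 9, column 9 = 7 (sole candidate).
row 5, column 8 = 9 (sole candidate).
row 6, column 7 = 5 (sole candidate).
row 6, column 8 = 4 (sole candidate).
row 1, column 8 = 8 (sole candidate).
row 4, column 9 = 6 (sole candidate).
row 5, column 4 = 3 (sole candidate).
row 1, column 9 = 4 (sole candidate).
row 2, column 4 = 9 (sole candidate).
row 2, column 6 = 6 (sole candidate).
row 5, column 3 = 2 (sole candidate).
row 5, column 6 = 5 (sole candidate).
row 8, column 6 = 7 (sole candidate).
row 1, column 6 = 1 (sole candidate).
row 7, column 4 = 1 (sole candidate).
row 8, column 2 = 3 (sole candidate).
row 1, column 4 = 7 (sole candidate).
row 1, column 5 = 3 (sole candidate).
row 1, column 7 = 6 (sole candidate).
row 2, column 2 = 8 (sole candidate).
row 3, column 2 = 7 (sole candidate).
row 3, column 7 = 3 (sole candidate).
row 4, column 2 = 9 (sole candidate).
row 4, column 4 = 4 (sole candidate).
row 4, column 5 = 7 (sole candidate).
row 4, column 6 = 8 (sole candidate).
row 8, column 1 = 6 (sole candidate).
row 9, column 2 = 2 (sole candidate).
row 9, column 6 = 9 (sole candidate).
row 1, column 3 = 9 (sole candidate).
row 2, column 1 = 3 (sole candidate).
row 2, column 3 = 4 (sole candidate).
row 3, column 1 = 1 (sole candidate).
row 3, column 3 = 6 (sole candidate).
row 4, column 1 = 5 (sole candidate).
row 4, column 3 = 3 (sole candidate).
row 6, column 6 = 2 (sole candidate).
row 7, column 3 = 7 (sole candidate).
row 7, column 5 = 2 (sole candidate).
row 9, column 1 = 8: row 9 has {1,2,3,4,5,7,9}; col 1 has {1,3,4,5,6}; box has {1,2,3,4,5,6,7} → only 8 remains.

8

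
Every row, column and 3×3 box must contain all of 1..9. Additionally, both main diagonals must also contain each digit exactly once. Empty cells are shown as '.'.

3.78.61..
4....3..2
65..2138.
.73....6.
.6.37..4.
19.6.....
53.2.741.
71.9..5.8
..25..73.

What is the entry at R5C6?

9

R1C2 = 2: row 1 has {1,3,6,7,8}; col 2 has {1,3,5,6,7,9}; box has {3,4,5,6,7} → only 2 remains.
R2C2 = 8: row 2 has {2,3,4}; col 2 has {1,2,3,5,6,7,9}; box has {2,3,4,5,6,7}; main diagonal has {3,4,7} → only 8 remains.
R2C4 = 7: row 2 has {2,3,4,8}; col 4 has {2,3,5,6,8,9}; box has {1,2,3,6,8} → only 7 remains.
R3C3 = 9: row 3 has {1,2,3,5,6,8}; col 3 has {2,3,7}; box has {2,3,4,5,6,7,8}; main diagonal has {3,4,7,8} → only 9 remains.
R3C4 = 4: row 3 has {1,2,3,5,6,8,9}; col 4 has {2,3,5,6,7,8,9}; box has {1,2,3,6,7,8} → only 4 remains.
R3C9 = 7: row 3 has {1,2,3,4,5,6,8,9}; col 9 has {2,8}; box has {1,2,3,8} → only 7 remains.
R4C4 = 1: row 4 has {3,6,7}; col 4 has {2,3,4,5,6,7,8,9}; box has {3,6,7}; main diagonal has {3,4,7,8,9} → only 1 remains.
R7C3 = 8: row 7 has {1,2,3,4,5,7}; col 3 has {2,3,7,9}; box has {1,2,3,5,7}; anti-diagonal has {1,3,6,7} → only 8 remains.
R7C5 = 6: row 7 has {1,2,3,4,5,7,8}; col 5 has {2,7}; box has {2,5,7,9} → only 6 remains.
R7C9 = 9: row 7 has {1,2,3,4,5,6,7,8}; col 9 has {2,7,8}; box has {1,3,4,5,7,8} → only 9 remains.
R8C6 = 4: row 8 has {1,5,7,8,9}; col 6 has {1,3,6,7}; box has {2,5,6,7,9} → only 4 remains.
R8C8 = 2: row 8 has {1,4,5,7,8,9}; col 8 has {1,3,4,6,8}; box has {1,3,4,5,7,8,9}; main diagonal has {1,3,4,7,8,9} → only 2 remains.
R9C1 = 9: row 9 has {2,3,5,7}; col 1 has {1,3,4,5,6,7}; box has {1,2,3,5,7,8}; anti-diagonal has {1,3,6,7,8} → only 9 remains.
R9C2 = 4: row 9 has {2,3,5,7,9}; col 2 has {1,2,3,5,6,7,8,9}; box has {1,2,3,5,7,8,9} → only 4 remains.
R9C6 = 8: row 9 has {2,3,4,5,7,9}; col 6 has {1,3,4,6,7}; box has {2,4,5,6,7,9} → only 8 remains.
R9C9 = 6: row 9 has {2,3,4,5,7,8,9}; col 9 has {2,7,8,9}; box has {1,2,3,4,5,7,8,9}; main diagonal has {1,2,3,4,7,8,9} → only 6 remains.
R2C3 = 1: row 2 has {2,3,4,7,8}; col 3 has {2,3,7,8,9}; box has {2,3,4,5,6,7,8,9} → only 1 remains.
R2C8 = 5: row 2 has {1,2,3,4,7,8}; col 8 has {1,2,3,4,6,8}; box has {1,2,3,7,8}; anti-diagonal has {1,3,6,7,8,9} → only 5 remains.
R4C6 = 2: row 4 has {1,3,6,7}; col 6 has {1,3,4,6,7,8}; box has {1,3,6,7}; anti-diagonal has {1,3,5,6,7,8,9} → only 2 remains.
R4C9 = 5: row 4 has {1,2,3,6,7}; col 9 has {2,6,7,8,9}; box has {4,6} → only 5 remains.
R5C3 = 5: row 5 has {3,4,6,7}; col 3 has {1,2,3,7,8,9}; box has {1,3,6,7,9} → only 5 remains.
R5C6 = 9: row 5 has {3,4,5,6,7}; col 6 has {1,2,3,4,6,7,8}; box has {1,2,3,6,7} → only 9 remains.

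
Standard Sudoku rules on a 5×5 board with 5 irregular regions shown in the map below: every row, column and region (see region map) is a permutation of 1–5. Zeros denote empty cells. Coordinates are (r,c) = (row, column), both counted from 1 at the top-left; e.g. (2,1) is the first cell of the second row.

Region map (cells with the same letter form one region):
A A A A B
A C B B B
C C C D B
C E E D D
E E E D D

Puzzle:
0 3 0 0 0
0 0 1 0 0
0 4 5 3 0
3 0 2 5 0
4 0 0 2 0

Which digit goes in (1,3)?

4

(1,3) = 4: row 1 has {3}; col 3 has {1,2,5}; region has {3} → only 4 remains.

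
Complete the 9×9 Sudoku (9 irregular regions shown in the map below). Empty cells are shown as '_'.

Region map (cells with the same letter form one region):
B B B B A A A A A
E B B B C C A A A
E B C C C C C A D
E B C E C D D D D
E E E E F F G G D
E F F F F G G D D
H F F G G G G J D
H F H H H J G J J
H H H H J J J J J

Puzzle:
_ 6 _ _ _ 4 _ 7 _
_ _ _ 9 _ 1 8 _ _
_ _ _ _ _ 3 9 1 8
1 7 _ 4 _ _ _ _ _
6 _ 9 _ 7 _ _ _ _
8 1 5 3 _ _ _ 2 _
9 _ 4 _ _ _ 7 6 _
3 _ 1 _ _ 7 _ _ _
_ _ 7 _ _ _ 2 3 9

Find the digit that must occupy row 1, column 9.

2

row 2, column 8 = 5 (sole candidate).
row 4, column 8 = 9 (sole candidate).
row 1, column 7 = 3 (sole candidate).
row 1, column 9 = 2: row 1 has {3,4,6,7}; col 9 has {8,9}; region has {1,3,4,5,7,8} → only 2 remains.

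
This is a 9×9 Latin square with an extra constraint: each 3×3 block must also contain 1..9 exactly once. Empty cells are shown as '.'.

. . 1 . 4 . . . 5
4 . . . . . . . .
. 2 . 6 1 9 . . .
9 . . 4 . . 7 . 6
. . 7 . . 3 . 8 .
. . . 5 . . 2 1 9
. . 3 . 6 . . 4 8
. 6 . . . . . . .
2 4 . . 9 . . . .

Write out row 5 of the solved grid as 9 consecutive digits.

row 5, column 5 = 2: row 5 has {3,7,8}; col 5 has {1,4,6,9}; box has {3,4,5} → only 2 remains.
row 5, column 9 = 4: row 5 has {2,3,7,8}; col 9 has {5,6,8,9}; box has {1,2,6,7,8,9} → only 4 remains.
row 4, column 5 = 8: row 4 has {4,6,7,9}; col 5 has {1,2,4,6,9}; box has {2,3,4,5} → only 8 remains.
row 4, column 6 = 1: row 4 has {4,6,7,8,9}; col 6 has {3,9}; box has {2,3,4,5,8} → only 1 remains.
row 5, column 4 = 9: row 5 has {2,3,4,7,8}; col 4 has {4,5,6}; box has {1,2,3,4,5,8} → only 9 remains.
row 5, column 7 = 5: row 5 has {2,3,4,7,8,9}; col 7 has {2,7}; box has {1,2,4,6,7,8,9} → only 5 remains.
row 6, column 5 = 7: row 6 has {1,2,5,9}; col 5 has {1,2,4,6,8,9}; box has {1,2,3,4,5,8,9} → only 7 remains.
row 6, column 6 = 6: row 6 has {1,2,5,7,9}; col 6 has {1,3,9}; box has {1,2,3,4,5,7,8,9} → only 6 remains.
row 4, column 8 = 3: row 4 has {1,4,6,7,8,9}; col 8 has {1,4,8}; box has {1,2,4,5,6,7,8,9} → only 3 remains.
row 5, column 2 = 1: row 5 has {2,3,4,5,7,8,9}; col 2 has {2,4,6}; box has {7,9} → only 1 remains.
row 3, column 8 = 7: row 3 has {1,2,6,9}; col 8 has {1,3,4,8}; box has {5} → only 7 remains.
row 3, column 9 = 3: row 3 has {1,2,6,7,9}; col 9 has {4,5,6,8,9}; box has {5,7} → only 3 remains.
row 4, column 2 = 5: row 4 has {1,3,4,6,7,8,9}; col 2 has {1,2,4,6}; box has {1,7,9} → only 5 remains.
row 4, column 3 = 2: row 4 has {1,3,4,5,6,7,8,9}; col 3 has {1,3,7}; box has {1,5,7,9} → only 2 remains.
row 5, column 1 = 6: row 5 has {1,2,3,4,5,7,8,9}; col 1 has {2,4,9}; box has {1,2,5,7,9} → only 6 remains.

617923584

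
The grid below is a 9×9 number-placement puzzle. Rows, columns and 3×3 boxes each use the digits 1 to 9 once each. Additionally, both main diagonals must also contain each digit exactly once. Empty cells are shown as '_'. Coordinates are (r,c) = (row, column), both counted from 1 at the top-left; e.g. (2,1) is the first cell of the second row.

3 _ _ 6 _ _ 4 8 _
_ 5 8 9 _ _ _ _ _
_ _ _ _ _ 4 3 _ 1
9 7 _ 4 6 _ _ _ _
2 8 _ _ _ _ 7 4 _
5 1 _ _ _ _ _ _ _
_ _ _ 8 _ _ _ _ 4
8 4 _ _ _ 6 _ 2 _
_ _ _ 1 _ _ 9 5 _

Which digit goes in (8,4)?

7

(4,3) = 3: row 4 has {4,6,7,9}; col 3 has {8}; box has {1,2,5,7,8,9} → only 3 remains.
(4,8) = 1: row 4 has {3,4,6,7,9}; col 8 has {2,4,5,8}; box has {4,7} → only 1 remains.
(5,3) = 6: row 5 has {2,4,7,8}; col 3 has {3,8}; box has {1,2,3,5,7,8,9} → only 6 remains.
(6,3) = 4: row 6 has {1,5}; col 3 has {3,6,8}; box has {1,2,3,5,6,7,8,9} → only 4 remains.
(8,7) = 1: row 8 has {2,4,6,8}; col 7 has {3,4,7,9}; box has {2,4,5,9} → only 1 remains.
(7,7) = 6: row 7 has {4,8}; col 7 has {1,3,4,7,9}; box has {1,2,4,5,9}; main diagonal has {2,3,4,5} → only 6 remains.
(2,7) = 2: row 2 has {5,8,9}; col 7 has {1,3,4,6,7,9}; box has {1,3,4,8} → only 2 remains.
(6,7) = 8: row 6 has {1,4,5}; col 7 has {1,2,3,4,6,7,9}; box has {1,4,7} → only 8 remains.
(4,7) = 5: row 4 has {1,3,4,6,7,9}; col 7 has {1,2,3,4,6,7,8,9}; box has {1,4,7,8} → only 5 remains.
(4,9) = 2: row 4 has {1,3,4,5,6,7,9}; col 9 has {1,4}; box has {1,4,5,7,8} → only 2 remains.
(4,6) = 8: row 4 has {1,2,3,4,5,6,7,9}; col 6 has {4,6}; box has {4,6}; anti-diagonal has {3,4} → only 8 remains.
(2,1) = 4: in row 2, 4 can only go here (every other open cell in that row sees a 4).
(3,5) = 8: in row 3, 8 can only go here (every other open cell in that row sees an 8).
(3,4) = 5: in row 3, 5 can only go here (every other open cell in that row sees a 5).
(5,4) = 3: row 5 has {2,4,6,7,8}; col 4 has {1,4,5,6,8,9}; box has {4,6,8} → only 3 remains.
(5,9) = 9: row 5 has {2,3,4,6,7,8}; col 9 has {1,2,4}; box has {1,2,4,5,7,8} → only 9 remains.
(8,4) = 7: row 8 has {1,2,4,6,8}; col 4 has {1,3,4,5,6,8,9}; box has {1,6,8} → only 7 remains.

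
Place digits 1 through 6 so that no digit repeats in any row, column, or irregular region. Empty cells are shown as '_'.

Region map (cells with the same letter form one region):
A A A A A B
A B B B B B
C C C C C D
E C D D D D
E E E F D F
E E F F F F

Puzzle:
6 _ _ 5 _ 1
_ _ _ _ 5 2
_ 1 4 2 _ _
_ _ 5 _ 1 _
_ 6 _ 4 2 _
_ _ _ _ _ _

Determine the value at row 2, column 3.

row 4, column 2 = 3 (sole candidate).
row 4, column 4 = 6 (sole candidate).
row 4, column 6 = 4 (sole candidate).
row 2, column 2 = 4 (sole candidate).
row 2, column 4 = 3 (sole candidate).
row 3, column 1 = 5 (sole candidate).
row 3, column 5 = 6 (sole candidate).
row 3, column 6 = 3 (sole candidate).
row 4, column 1 = 2 (sole candidate).
row 5, column 6 = 5 (sole candidate).
row 6, column 2 = 5 (sole candidate).
row 6, column 4 = 1 (sole candidate).
row 6, column 5 = 3 (sole candidate).
row 6, column 6 = 6 (sole candidate).
row 1, column 2 = 2 (sole candidate).
row 1, column 3 = 3 (sole candidate).
row 1, column 5 = 4 (sole candidate).
row 2, column 1 = 1 (sole candidate).
row 2, column 3 = 6: row 2 has {1,2,3,4,5}; col 3 has {3,4,5}; region has {1,2,3,4,5} → only 6 remains.

6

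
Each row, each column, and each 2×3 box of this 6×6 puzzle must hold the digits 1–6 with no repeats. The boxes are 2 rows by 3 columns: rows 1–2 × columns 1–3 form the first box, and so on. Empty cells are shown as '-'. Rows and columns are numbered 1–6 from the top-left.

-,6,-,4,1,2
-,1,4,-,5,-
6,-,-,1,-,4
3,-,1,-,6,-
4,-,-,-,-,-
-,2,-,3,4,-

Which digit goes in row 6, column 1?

1

row 1, column 1 = 5: row 1 has {1,2,4,6}; col 1 has {3,4,6}; box has {1,4,6} → only 5 remains.
row 1, column 3 = 3: row 1 has {1,2,4,5,6}; col 3 has {1,4}; box has {1,4,5,6} → only 3 remains.
row 2, column 1 = 2: row 2 has {1,4,5}; col 1 has {3,4,5,6}; box has {1,3,4,5,6} → only 2 remains.
row 2, column 4 = 6: row 2 has {1,2,4,5}; col 4 has {1,3,4}; box has {1,2,4,5} → only 6 remains.
row 2, column 6 = 3: row 2 has {1,2,4,5,6}; col 6 has {2,4}; box has {1,2,4,5,6} → only 3 remains.
row 3, column 2 = 5: row 3 has {1,4,6}; col 2 has {1,2,6}; box has {1,3,6} → only 5 remains.
row 3, column 3 = 2: row 3 has {1,4,5,6}; col 3 has {1,3,4}; box has {1,3,5,6} → only 2 remains.
row 3, column 5 = 3: row 3 has {1,2,4,5,6}; col 5 has {1,4,5,6}; box has {1,4,6} → only 3 remains.
row 4, column 2 = 4: row 4 has {1,3,6}; col 2 has {1,2,5,6}; box has {1,2,3,5,6} → only 4 remains.
row 4, column 6 = 5: row 4 has {1,3,4,6}; col 6 has {2,3,4}; box has {1,3,4,6} → only 5 remains.
row 5, column 2 = 3: row 5 has {4}; col 2 has {1,2,4,5,6}; box has {2,4} → only 3 remains.
row 5, column 5 = 2: row 5 has {3,4}; col 5 has {1,3,4,5,6}; box has {3,4} → only 2 remains.
row 6, column 1 = 1: row 6 has {2,3,4}; col 1 has {2,3,4,5,6}; box has {2,3,4} → only 1 remains.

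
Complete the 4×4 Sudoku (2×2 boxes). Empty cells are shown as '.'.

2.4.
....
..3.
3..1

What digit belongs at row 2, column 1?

row 1, column 4 = 3: row 1 has {2,4}; col 4 has {1}; box has {4} → only 3 remains.
row 2, column 4 = 2: row 2 has {}; col 4 has {1,3}; box has {3,4} → only 2 remains.
row 3, column 4 = 4: row 3 has {3}; col 4 has {1,2,3}; box has {1,3} → only 4 remains.
row 4, column 3 = 2: row 4 has {1,3}; col 3 has {3,4}; box has {1,3,4} → only 2 remains.
row 1, column 2 = 1: row 1 has {2,3,4}; col 2 has {}; box has {2} → only 1 remains.
row 2, column 1 = 4: row 2 has {2}; col 1 has {2,3}; box has {1,2} → only 4 remains.

4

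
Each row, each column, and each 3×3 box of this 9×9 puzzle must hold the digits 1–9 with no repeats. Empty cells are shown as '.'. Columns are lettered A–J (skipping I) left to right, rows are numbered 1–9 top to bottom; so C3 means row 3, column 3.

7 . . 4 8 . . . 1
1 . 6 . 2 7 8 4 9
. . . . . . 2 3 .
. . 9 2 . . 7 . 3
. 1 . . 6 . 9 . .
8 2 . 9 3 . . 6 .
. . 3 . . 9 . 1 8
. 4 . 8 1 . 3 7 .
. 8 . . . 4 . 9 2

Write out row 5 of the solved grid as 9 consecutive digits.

H1 = 5: row 1 has {1,4,7,8}; col 8 has {1,3,4,6,7,9}; box has {1,2,3,4,8,9} → only 5 remains.
H4 = 8: row 4 has {2,3,7,9}; col 8 has {1,3,4,5,6,7,9}; box has {3,6,7,9} → only 8 remains.
H5 = 2: row 5 has {1,6,9}; col 8 has {1,3,4,5,6,7,8,9}; box has {3,6,7,8,9} → only 2 remains.
C1 = 2: row 1 has {1,4,5,7,8}; col 3 has {3,6,9}; box has {1,6,7} → only 2 remains.
G1 = 6: row 1 has {1,2,4,5,7,8}; col 7 has {2,3,7,8,9}; box has {1,2,3,4,5,8,9} → only 6 remains.
J3 = 7: row 3 has {2,3}; col 9 has {1,2,3,8,9}; box has {1,2,3,4,5,6,8,9} → only 7 remains.
C8 = 5: row 8 has {1,3,4,7,8}; col 3 has {2,3,6,9}; box has {3,4,8} → only 5 remains.
J8 = 6: row 8 has {1,3,4,5,7,8}; col 9 has {1,2,3,7,8,9}; box has {1,2,3,7,8,9} → only 6 remains.
A9 = 6: row 9 has {2,4,8,9}; col 1 has {1,7,8}; box has {3,4,5,8} → only 6 remains.
G9 = 5: row 9 has {2,4,6,8,9}; col 7 has {2,3,6,7,8,9}; box has {1,2,3,6,7,8,9} → only 5 remains.
F1 = 3: row 1 has {1,2,4,5,6,7,8}; col 6 has {4,7,9}; box has {2,4,7,8} → only 3 remains.
D2 = 5: row 2 has {1,2,4,6,7,8,9}; col 4 has {2,4,8,9}; box has {2,3,4,7,8} → only 5 remains.
E3 = 9: row 3 has {2,3,7}; col 5 has {1,2,3,6,8}; box has {2,3,4,5,7,8} → only 9 remains.
D5 = 7: row 5 has {1,2,6,9}; col 4 has {2,4,5,8,9}; box has {2,3,6,9} → only 7 remains.
A7 = 2: row 7 has {1,3,8,9}; col 1 has {1,6,7,8}; box has {3,4,5,6,8} → only 2 remains.
B7 = 7: row 7 has {1,2,3,8,9}; col 2 has {1,2,4,8}; box has {2,3,4,5,6,8} → only 7 remains.
D7 = 6: row 7 has {1,2,3,7,8,9}; col 4 has {2,4,5,7,8,9}; box has {1,4,8,9} → only 6 remains.
E7 = 5: row 7 has {1,2,3,6,7,8,9}; col 5 has {1,2,3,6,8,9}; box has {1,4,6,8,9} → only 5 remains.
G7 = 4: row 7 has {1,2,3,5,6,7,8,9}; col 7 has {2,3,5,6,7,8,9}; box has {1,2,3,5,6,7,8,9} → only 4 remains.
A8 = 9: row 8 has {1,3,4,5,6,7,8}; col 1 has {1,2,6,7,8}; box has {2,3,4,5,6,7,8} → only 9 remains.
F8 = 2: row 8 has {1,3,4,5,6,7,8,9}; col 6 has {3,4,7,9}; box has {1,4,5,6,8,9} → only 2 remains.
C9 = 1: row 9 has {2,4,5,6,8,9}; col 3 has {2,3,5,6,9}; box has {2,3,4,5,6,7,8,9} → only 1 remains.
D9 = 3: row 9 has {1,2,4,5,6,8,9}; col 4 has {2,4,5,6,7,8,9}; box has {1,2,4,5,6,8,9} → only 3 remains.
E9 = 7: row 9 has {1,2,3,4,5,6,8,9}; col 5 has {1,2,3,5,6,8,9}; box has {1,2,3,4,5,6,8,9} → only 7 remains.
B1 = 9: row 1 has {1,2,3,4,5,6,7,8}; col 2 has {1,2,4,7,8}; box has {1,2,6,7} → only 9 remains.
B2 = 3: row 2 has {1,2,4,5,6,7,8,9}; col 2 has {1,2,4,7,8,9}; box has {1,2,6,7,9} → only 3 remains.
B3 = 5: row 3 has {2,3,7,9}; col 2 has {1,2,3,4,7,8,9}; box has {1,2,3,6,7,9} → only 5 remains.
D3 = 1: row 3 has {2,3,5,7,9}; col 4 has {2,3,4,5,6,7,8,9}; box has {2,3,4,5,7,8,9} → only 1 remains.
F3 = 6: row 3 has {1,2,3,5,7,9}; col 6 has {2,3,4,7,9}; box has {1,2,3,4,5,7,8,9} → only 6 remains.
B4 = 6: row 4 has {2,3,7,8,9}; col 2 has {1,2,3,4,5,7,8,9}; box has {1,2,8,9} → only 6 remains.
E4 = 4: row 4 has {2,3,6,7,8,9}; col 5 has {1,2,3,5,6,7,8,9}; box has {2,3,6,7,9} → only 4 remains.
C5 = 4: row 5 has {1,2,6,7,9}; col 3 has {1,2,3,5,6,9}; box has {1,2,6,8,9} → only 4 remains.
J5 = 5: row 5 has {1,2,4,6,7,9}; col 9 has {1,2,3,6,7,8,9}; box has {2,3,6,7,8,9} → only 5 remains.
C6 = 7: row 6 has {2,3,6,8,9}; col 3 has {1,2,3,4,5,6,9}; box has {1,2,4,6,8,9} → only 7 remains.
G6 = 1: row 6 has {2,3,6,7,8,9}; col 7 has {2,3,4,5,6,7,8,9}; box has {2,3,5,6,7,8,9} → only 1 remains.
J6 = 4: row 6 has {1,2,3,6,7,8,9}; col 9 has {1,2,3,5,6,7,8,9}; box has {1,2,3,5,6,7,8,9} → only 4 remains.
A3 = 4: row 3 has {1,2,3,5,6,7,9}; col 1 has {1,2,6,7,8,9}; box has {1,2,3,5,6,7,9} → only 4 remains.
C3 = 8: row 3 has {1,2,3,4,5,6,7,9}; col 3 has {1,2,3,4,5,6,7,9}; box has {1,2,3,4,5,6,7,9} → only 8 remains.
A4 = 5: row 4 has {2,3,4,6,7,8,9}; col 1 has {1,2,4,6,7,8,9}; box has {1,2,4,6,7,8,9} → only 5 remains.
F4 = 1: row 4 has {2,3,4,5,6,7,8,9}; col 6 has {2,3,4,6,7,9}; box has {2,3,4,6,7,9} → only 1 remains.
A5 = 3: row 5 has {1,2,4,5,6,7,9}; col 1 has {1,2,4,5,6,7,8,9}; box has {1,2,4,5,6,7,8,9} → only 3 remains.
F5 = 8: row 5 has {1,2,3,4,5,6,7,9}; col 6 has {1,2,3,4,6,7,9}; box has {1,2,3,4,6,7,9} → only 8 remains.

314768925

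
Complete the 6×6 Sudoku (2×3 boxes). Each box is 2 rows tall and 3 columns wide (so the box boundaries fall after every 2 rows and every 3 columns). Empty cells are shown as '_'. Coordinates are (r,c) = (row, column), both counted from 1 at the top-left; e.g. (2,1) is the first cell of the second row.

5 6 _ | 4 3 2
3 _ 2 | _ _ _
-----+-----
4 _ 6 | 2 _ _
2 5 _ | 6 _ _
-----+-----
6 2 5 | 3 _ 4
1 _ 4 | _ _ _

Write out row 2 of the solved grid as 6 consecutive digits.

342165

(1,3) = 1: row 1 has {2,3,4,5,6}; col 3 has {2,4,5,6}; box has {2,3,5,6} → only 1 remains.
(2,2) = 4: row 2 has {2,3}; col 2 has {2,5,6}; box has {1,2,3,5,6} → only 4 remains.
(4,3) = 3: row 4 has {2,5,6}; col 3 has {1,2,4,5,6}; box has {2,4,5,6} → only 3 remains.
(4,6) = 1: row 4 has {2,3,5,6}; col 6 has {2,4}; box has {2,6} → only 1 remains.
(5,5) = 1: row 5 has {2,3,4,5,6}; col 5 has {3}; box has {3,4} → only 1 remains.
(6,2) = 3: row 6 has {1,4}; col 2 has {2,4,5,6}; box has {1,2,4,5,6} → only 3 remains.
(6,4) = 5: row 6 has {1,3,4}; col 4 has {2,3,4,6}; box has {1,3,4} → only 5 remains.
(6,6) = 6: row 6 has {1,3,4,5}; col 6 has {1,2,4}; box has {1,3,4,5} → only 6 remains.
(2,4) = 1: row 2 has {2,3,4}; col 4 has {2,3,4,5,6}; box has {2,3,4} → only 1 remains.
(2,6) = 5: row 2 has {1,2,3,4}; col 6 has {1,2,4,6}; box has {1,2,3,4} → only 5 remains.
(3,2) = 1: row 3 has {2,4,6}; col 2 has {2,3,4,5,6}; box has {2,3,4,5,6} → only 1 remains.
(3,5) = 5: row 3 has {1,2,4,6}; col 5 has {1,3}; box has {1,2,6} → only 5 remains.
(3,6) = 3: row 3 has {1,2,4,5,6}; col 6 has {1,2,4,5,6}; box has {1,2,5,6} → only 3 remains.
(4,5) = 4: row 4 has {1,2,3,5,6}; col 5 has {1,3,5}; box has {1,2,3,5,6} → only 4 remains.
(6,5) = 2: row 6 has {1,3,4,5,6}; col 5 has {1,3,4,5}; box has {1,3,4,5,6} → only 2 remains.
(2,5) = 6: row 2 has {1,2,3,4,5}; col 5 has {1,2,3,4,5}; box has {1,2,3,4,5} → only 6 remains.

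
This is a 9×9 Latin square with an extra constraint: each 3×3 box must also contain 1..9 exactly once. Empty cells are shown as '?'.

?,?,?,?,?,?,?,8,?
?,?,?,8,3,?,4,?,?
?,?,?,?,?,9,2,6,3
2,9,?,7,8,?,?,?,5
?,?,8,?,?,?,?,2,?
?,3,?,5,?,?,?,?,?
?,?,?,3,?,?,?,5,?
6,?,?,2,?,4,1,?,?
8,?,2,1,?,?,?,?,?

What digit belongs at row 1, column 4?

row 3, column 4 = 4: row 3 has {2,3,6,9}; col 4 has {1,2,3,5,7,8}; box has {3,8,9} → only 4 remains.
row 1, column 4 = 6: row 1 has {8}; col 4 has {1,2,3,4,5,7,8}; box has {3,4,8,9} → only 6 remains.

6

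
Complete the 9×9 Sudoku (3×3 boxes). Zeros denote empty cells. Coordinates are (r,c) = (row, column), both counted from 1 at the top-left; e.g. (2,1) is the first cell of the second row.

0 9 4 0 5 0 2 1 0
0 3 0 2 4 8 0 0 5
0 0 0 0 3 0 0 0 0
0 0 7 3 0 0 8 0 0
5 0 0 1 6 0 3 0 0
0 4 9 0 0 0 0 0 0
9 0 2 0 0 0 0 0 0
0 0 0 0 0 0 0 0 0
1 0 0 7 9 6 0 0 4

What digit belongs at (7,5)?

(1,4) = 6: row 1 has {1,2,4,5,9}; col 4 has {1,2,3,7}; box has {2,3,4,5,8} → only 6 remains.
(1,6) = 7: row 1 has {1,2,4,5,6,9}; col 6 has {6,8}; box has {2,3,4,5,6,8} → only 7 remains.
(3,4) = 9: row 3 has {3}; col 4 has {1,2,3,6,7}; box has {2,3,4,5,6,7,8} → only 9 remains.
(3,6) = 1: row 3 has {3,9}; col 6 has {6,7,8}; box has {2,3,4,5,6,7,8,9} → only 1 remains.
(4,5) = 2: row 4 has {3,7,8}; col 5 has {3,4,5,6,9}; box has {1,3,6} → only 2 remains.
(5,3) = 8: row 5 has {1,3,5,6}; col 3 has {2,4,7,9}; box has {4,5,7,9} → only 8 remains.
(6,6) = 5: row 6 has {4,9}; col 6 has {1,6,7,8}; box has {1,2,3,6} → only 5 remains.
(9,7) = 5: row 9 has {1,4,6,7,9}; col 7 has {2,3,8}; box has {4} → only 5 remains.
(1,1) = 8: row 1 has {1,2,4,5,6,7,9}; col 1 has {1,5,9}; box has {3,4,9} → only 8 remains.
(1,9) = 3: row 1 has {1,2,4,5,6,7,8,9}; col 9 has {4,5}; box has {1,2,5} → only 3 remains.
(4,1) = 6: row 4 has {2,3,7,8}; col 1 has {1,5,8,9}; box has {4,5,7,8,9} → only 6 remains.
(4,2) = 1: row 4 has {2,3,6,7,8}; col 2 has {3,4,9}; box has {4,5,6,7,8,9} → only 1 remains.
(4,9) = 9: row 4 has {1,2,3,6,7,8}; col 9 has {3,4,5}; box has {3,8} → only 9 remains.
(5,2) = 2: row 5 has {1,3,5,6,8}; col 2 has {1,3,4,9}; box has {1,4,5,6,7,8,9} → only 2 remains.
(5,9) = 7: row 5 has {1,2,3,5,6,8}; col 9 has {3,4,5,9}; box has {3,8,9} → only 7 remains.
(6,1) = 3: row 6 has {4,5,9}; col 1 has {1,5,6,8,9}; box has {1,2,4,5,6,7,8,9} → only 3 remains.
(6,4) = 8: row 6 has {3,4,5,9}; col 4 has {1,2,3,6,7,9}; box has {1,2,3,5,6} → only 8 remains.
(6,5) = 7: row 6 has {3,4,5,8,9}; col 5 has {2,3,4,5,6,9}; box has {1,2,3,5,6,8} → only 7 remains.
(9,2) = 8: row 9 has {1,4,5,6,7,9}; col 2 has {1,2,3,4,9}; box has {1,2,9} → only 8 remains.
(9,3) = 3: row 9 has {1,4,5,6,7,8,9}; col 3 has {2,4,7,8,9}; box has {1,2,8,9} → only 3 remains.
(9,8) = 2: row 9 has {1,3,4,5,6,7,8,9}; col 8 has {1}; box has {4,5} → only 2 remains.
(2,1) = 7: row 2 has {2,3,4,5,8}; col 1 has {1,3,5,6,8,9}; box has {3,4,8,9} → only 7 remains.
(3,1) = 2: row 3 has {1,3,9}; col 1 has {1,3,5,6,7,8,9}; box has {3,4,7,8,9} → only 2 remains.
(4,6) = 4: row 4 has {1,2,3,6,7,8,9}; col 6 has {1,5,6,7,8}; box has {1,2,3,5,6,7,8} → only 4 remains.
(4,8) = 5: row 4 has {1,2,3,4,6,7,8,9}; col 8 has {1,2}; box has {3,7,8,9} → only 5 remains.
(5,6) = 9: row 5 has {1,2,3,5,6,7,8}; col 6 has {1,4,5,6,7,8}; box has {1,2,3,4,5,6,7,8} → only 9 remains.
(5,8) = 4: row 5 has {1,2,3,5,6,7,8,9}; col 8 has {1,2,5}; box has {3,5,7,8,9} → only 4 remains.
(6,8) = 6: row 6 has {3,4,5,7,8,9}; col 8 has {1,2,4,5}; box has {3,4,5,7,8,9} → only 6 remains.
(7,6) = 3: row 7 has {2,9}; col 6 has {1,4,5,6,7,8,9}; box has {6,7,9} → only 3 remains.
(8,1) = 4: row 8 has {}; col 1 has {1,2,3,5,6,7,8,9}; box has {1,2,3,8,9} → only 4 remains.
(8,4) = 5: row 8 has {4}; col 4 has {1,2,3,6,7,8,9}; box has {3,6,7,9} → only 5 remains.
(8,6) = 2: row 8 has {4,5}; col 6 has {1,3,4,5,6,7,8,9}; box has {3,5,6,7,9} → only 2 remains.
(2,8) = 9: row 2 has {2,3,4,5,7,8}; col 8 has {1,2,4,5,6}; box has {1,2,3,5} → only 9 remains.
(6,7) = 1: row 6 has {3,4,5,6,7,8,9}; col 7 has {2,3,5,8}; box has {3,4,5,6,7,8,9} → only 1 remains.
(6,9) = 2: row 6 has {1,3,4,5,6,7,8,9}; col 9 has {3,4,5,7,9}; box has {1,3,4,5,6,7,8,9} → only 2 remains.
(7,4) = 4: row 7 has {2,3,9}; col 4 has {1,2,3,5,6,7,8,9}; box has {2,3,5,6,7,9} → only 4 remains.
(8,3) = 6: row 8 has {2,4,5}; col 3 has {2,3,4,7,8,9}; box has {1,2,3,4,8,9} → only 6 remains.
(2,3) = 1: row 2 has {2,3,4,5,7,8,9}; col 3 has {2,3,4,6,7,8,9}; box has {2,3,4,7,8,9} → only 1 remains.
(2,7) = 6: row 2 has {1,2,3,4,5,7,8,9}; col 7 has {1,2,3,5,8}; box has {1,2,3,5,9} → only 6 remains.
(3,3) = 5: row 3 has {1,2,3,9}; col 3 has {1,2,3,4,6,7,8,9}; box has {1,2,3,4,7,8,9} → only 5 remains.
(3,9) = 8: row 3 has {1,2,3,5,9}; col 9 has {2,3,4,5,7,9}; box has {1,2,3,5,6,9} → only 8 remains.
(7,7) = 7: row 7 has {2,3,4,9}; col 7 has {1,2,3,5,6,8}; box has {2,4,5} → only 7 remains.
(7,8) = 8: row 7 has {2,3,4,7,9}; col 8 has {1,2,4,5,6,9}; box has {2,4,5,7} → only 8 remains.
(8,2) = 7: row 8 has {2,4,5,6}; col 2 has {1,2,3,4,8,9}; box has {1,2,3,4,6,8,9} → only 7 remains.
(8,7) = 9: row 8 has {2,4,5,6,7}; col 7 has {1,2,3,5,6,7,8}; box has {2,4,5,7,8} → only 9 remains.
(8,8) = 3: row 8 has {2,4,5,6,7,9}; col 8 has {1,2,4,5,6,8,9}; box has {2,4,5,7,8,9} → only 3 remains.
(8,9) = 1: row 8 has {2,3,4,5,6,7,9}; col 9 has {2,3,4,5,7,8,9}; box has {2,3,4,5,7,8,9} → only 1 remains.
(3,2) = 6: row 3 has {1,2,3,5,8,9}; col 2 has {1,2,3,4,7,8,9}; box has {1,2,3,4,5,7,8,9} → only 6 remains.
(3,7) = 4: row 3 has {1,2,3,5,6,8,9}; col 7 has {1,2,3,5,6,7,8,9}; box has {1,2,3,5,6,8,9} → only 4 remains.
(3,8) = 7: row 3 has {1,2,3,4,5,6,8,9}; col 8 has {1,2,3,4,5,6,8,9}; box has {1,2,3,4,5,6,8,9} → only 7 remains.
(7,2) = 5: row 7 has {2,3,4,7,8,9}; col 2 has {1,2,3,4,6,7,8,9}; box has {1,2,3,4,6,7,8,9} → only 5 remains.
(7,5) = 1: row 7 has {2,3,4,5,7,8,9}; col 5 has {2,3,4,5,6,7,9}; box has {2,3,4,5,6,7,9} → only 1 remains.

1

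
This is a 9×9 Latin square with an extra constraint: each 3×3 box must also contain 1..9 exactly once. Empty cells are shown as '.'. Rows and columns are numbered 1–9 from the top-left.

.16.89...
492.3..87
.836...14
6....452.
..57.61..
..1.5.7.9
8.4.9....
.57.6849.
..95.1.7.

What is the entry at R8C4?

R2C4 = 1 (sole candidate).
R2C6 = 5 (sole candidate).
R2C7 = 6 (sole candidate).
R4C3 = 8 (sole candidate).
R4C5 = 1 (sole candidate).
R4C9 = 3 (sole candidate).
R5C5 = 2 (sole candidate).
R5C8 = 4 (sole candidate).
R5C9 = 8 (sole candidate).
R6C6 = 3 (sole candidate).
R6C8 = 6 (sole candidate).
R9C5 = 4 (sole candidate).
R3C5 = 7 (sole candidate).
R3C6 = 2 (sole candidate).
R3C7 = 9 (sole candidate).
R4C2 = 7 (sole candidate).
R4C4 = 9 (sole candidate).
R5C2 = 3 (sole candidate).
R6C1 = 2 (sole candidate).
R6C2 = 4 (sole candidate).
R6C4 = 8 (sole candidate).
R7C6 = 7 (sole candidate).
R9C1 = 3 (sole candidate).
R1C4 = 4 (sole candidate).
R3C1 = 5 (sole candidate).
R5C1 = 9 (sole candidate).
R8C1 = 1 (sole candidate).
R8C9 = 2 (sole candidate).
R9C7 = 8 (sole candidate).
R9C9 = 6 (sole candidate).
R1C1 = 7 (sole candidate).
R1C9 = 5 (sole candidate).
R7C7 = 3 (sole candidate).
R7C8 = 5 (sole candidate).
R7C9 = 1 (sole candidate).
R8C4 = 3: row 8 has {1,2,4,5,6,7,8,9}; col 4 has {1,4,5,6,7,8,9}; box has {1,4,5,6,7,8,9} → only 3 remains.

3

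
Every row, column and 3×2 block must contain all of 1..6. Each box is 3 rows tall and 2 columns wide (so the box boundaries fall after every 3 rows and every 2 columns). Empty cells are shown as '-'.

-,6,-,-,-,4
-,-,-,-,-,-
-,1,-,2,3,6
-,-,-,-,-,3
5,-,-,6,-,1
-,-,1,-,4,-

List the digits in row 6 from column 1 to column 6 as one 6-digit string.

621345

r3c1 = 4 (sole candidate).
r3c3 = 5 (sole candidate).
r5c5 = 2 (sole candidate).
r6c6 = 5: row 6 has {1,4}; col 6 has {1,3,4,6}; box has {1,2,3,4} → only 5 remains.
r1c3 = 3 (sole candidate).
r1c4 = 1 (sole candidate).
r1c5 = 5 (sole candidate).
r2c4 = 4 (sole candidate).
r2c5 = 1 (sole candidate).
r2c6 = 2 (sole candidate).
r4c4 = 5 (sole candidate).
r4c5 = 6 (sole candidate).
r5c3 = 4 (sole candidate).
r6c4 = 3: row 6 has {1,4,5}; col 4 has {1,2,4,5,6}; box has {1,4,5,6} → only 3 remains.
r1c1 = 2 (sole candidate).
r2c1 = 3 (sole candidate).
r2c2 = 5 (sole candidate).
r2c3 = 6 (sole candidate).
r4c1 = 1 (sole candidate).
r4c3 = 2 (sole candidate).
r5c2 = 3 (sole candidate).
r6c1 = 6: row 6 has {1,3,4,5}; col 1 has {1,2,3,4,5}; box has {1,3,5} → only 6 remains.
r6c2 = 2: row 6 has {1,3,4,5,6}; col 2 has {1,3,5,6}; box has {1,3,5,6} → only 2 remains.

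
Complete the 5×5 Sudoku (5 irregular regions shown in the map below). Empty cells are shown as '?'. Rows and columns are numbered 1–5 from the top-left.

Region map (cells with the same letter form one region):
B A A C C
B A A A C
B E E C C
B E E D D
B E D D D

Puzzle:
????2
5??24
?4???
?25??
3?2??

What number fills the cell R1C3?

4

R5C2 = 1: row 5 has {2,3}; col 2 has {2,4}; region has {2,4,5} → only 1 remains.
R5C5 = 5: row 5 has {1,2,3}; col 5 has {2,4}; region has {2} → only 5 remains.
R2C2 = 3: row 2 has {2,4,5}; col 2 has {1,2,4}; region has {2} → only 3 remains.
R2C3 = 1: row 2 has {2,3,4,5}; col 3 has {2,5}; region has {2,3} → only 1 remains.
R3C3 = 3: row 3 has {4}; col 3 has {1,2,5}; region has {1,2,4,5} → only 3 remains.
R3C5 = 1: row 3 has {3,4}; col 5 has {2,4,5}; region has {2,4} → only 1 remains.
R4C5 = 3: row 4 has {2,5}; col 5 has {1,2,4,5}; region has {2,5} → only 3 remains.
R5C4 = 4: row 5 has {1,2,3,5}; col 4 has {2}; region has {2,3,5} → only 4 remains.
R1C2 = 5: row 1 has {2}; col 2 has {1,2,3,4}; region has {1,2,3} → only 5 remains.
R1C3 = 4: row 1 has {2,5}; col 3 has {1,2,3,5}; region has {1,2,3,5} → only 4 remains.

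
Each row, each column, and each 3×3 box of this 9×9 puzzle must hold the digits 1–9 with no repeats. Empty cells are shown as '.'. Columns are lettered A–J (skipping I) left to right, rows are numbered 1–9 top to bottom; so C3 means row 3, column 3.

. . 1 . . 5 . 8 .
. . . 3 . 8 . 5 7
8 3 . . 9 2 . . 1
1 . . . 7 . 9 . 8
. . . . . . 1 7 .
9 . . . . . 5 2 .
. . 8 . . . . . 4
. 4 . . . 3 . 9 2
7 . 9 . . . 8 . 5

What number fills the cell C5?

E2 = 1: in row 2, 1 can only go here (every other open cell in that row sees a 1).
B2 = 9: in row 2, 9 can only go here (every other open cell in that row sees a 9).
J1 = 9: in row 1, 9 can only go here (every other open cell in that row sees a 9).
G1 = 3: in row 1, 3 can only go here (every other open cell in that row sees a 3).
C3 = 5: in row 3, 5 can only go here (every other open cell in that row sees a 5).
C8 = 6: row 8 has {2,3,4,9}; col 3 has {1,5,8,9}; box has {4,7,8,9} → only 6 remains.
G8 = 7: row 8 has {2,3,4,6,9}; col 7 has {1,3,5,8,9}; box has {2,4,5,8,9} → only 7 remains.
G7 = 6: row 7 has {4,8}; col 7 has {1,3,5,7,8,9}; box has {2,4,5,7,8,9} → only 6 remains.
A8 = 5: row 8 has {2,3,4,6,7,9}; col 1 has {1,7,8,9}; box has {4,6,7,8,9} → only 5 remains.
E8 = 8: row 8 has {2,3,4,5,6,7,9}; col 5 has {1,7,9}; box has {3} → only 8 remains.
G3 = 4: row 3 has {1,2,3,5,8,9}; col 7 has {1,3,5,6,7,8,9}; box has {1,3,5,7,8,9} → only 4 remains.
H3 = 6: row 3 has {1,2,3,4,5,8,9}; col 8 has {2,5,7,8,9}; box has {1,3,4,5,7,8,9} → only 6 remains.
D8 = 1: row 8 has {2,3,4,5,6,7,8,9}; col 4 has {3}; box has {3,8} → only 1 remains.
G2 = 2: row 2 has {1,3,5,7,8,9}; col 7 has {1,3,4,5,6,7,8,9}; box has {1,3,4,5,6,7,8,9} → only 2 remains.
D3 = 7: row 3 has {1,2,3,4,5,6,8,9}; col 4 has {1,3}; box has {1,2,3,5,8,9} → only 7 remains.
C2 = 4: row 2 has {1,2,3,5,7,8,9}; col 3 has {1,5,6,8,9}; box has {1,3,5,8,9} → only 4 remains.
A2 = 6: row 2 has {1,2,3,4,5,7,8,9}; col 1 has {1,5,7,8,9}; box has {1,3,4,5,8,9} → only 6 remains.
A1 = 2: row 1 has {1,3,5,8,9}; col 1 has {1,5,6,7,8,9}; box has {1,3,4,5,6,8,9} → only 2 remains.
B1 = 7: row 1 has {1,2,3,5,8,9}; col 2 has {3,4,9}; box has {1,2,3,4,5,6,8,9} → only 7 remains.
A7 = 3: row 7 has {4,6,8}; col 1 has {1,2,5,6,7,8,9}; box has {4,5,6,7,8,9} → only 3 remains.
H7 = 1: row 7 has {3,4,6,8}; col 8 has {2,5,6,7,8,9}; box has {2,4,5,6,7,8,9} → only 1 remains.
H9 = 3: row 9 has {5,7,8,9}; col 8 has {1,2,5,6,7,8,9}; box has {1,2,4,5,6,7,8,9} → only 3 remains.
H4 = 4: row 4 has {1,7,8,9}; col 8 has {1,2,3,5,6,7,8,9}; box has {1,2,5,7,8,9} → only 4 remains.
A5 = 4: row 5 has {1,7}; col 1 has {1,2,3,5,6,7,8,9}; box has {1,9} → only 4 remains.
B7 = 2: row 7 has {1,3,4,6,8}; col 2 has {3,4,7,9}; box has {3,4,5,6,7,8,9} → only 2 remains.
E7 = 5: row 7 has {1,2,3,4,6,8}; col 5 has {1,7,8,9}; box has {1,3,8} → only 5 remains.
B9 = 1: row 9 has {3,5,7,8,9}; col 2 has {2,3,4,7,9}; box has {2,3,4,5,6,7,8,9} → only 1 remains.
F4 = 6: row 4 has {1,4,7,8,9}; col 6 has {2,3,5,8}; box has {7} → only 6 remains.
F5 = 9: row 5 has {1,4,7}; col 6 has {2,3,5,6,8}; box has {6,7} → only 9 remains.
D7 = 9: row 7 has {1,2,3,4,5,6,8}; col 4 has {1,3,7}; box has {1,3,5,8} → only 9 remains.
F7 = 7: row 7 has {1,2,3,4,5,6,8,9}; col 6 has {2,3,5,6,8,9}; box has {1,3,5,8,9} → only 7 remains.
F9 = 4: row 9 has {1,3,5,7,8,9}; col 6 has {2,3,5,6,7,8,9}; box has {1,3,5,7,8,9} → only 4 remains.
B4 = 5: row 4 has {1,4,6,7,8,9}; col 2 has {1,2,3,4,7,9}; box has {1,4,9} → only 5 remains.
D4 = 2: row 4 has {1,4,5,6,7,8,9}; col 4 has {1,3,7,9}; box has {6,7,9} → only 2 remains.
E5 = 3: row 5 has {1,4,7,9}; col 5 has {1,5,7,8,9}; box has {2,6,7,9} → only 3 remains.
J5 = 6: row 5 has {1,3,4,7,9}; col 9 has {1,2,4,5,7,8,9}; box has {1,2,4,5,7,8,9} → only 6 remains.
E6 = 4: row 6 has {2,5,9}; col 5 has {1,3,5,7,8,9}; box has {2,3,6,7,9} → only 4 remains.
F6 = 1: row 6 has {2,4,5,9}; col 6 has {2,3,4,5,6,7,8,9}; box has {2,3,4,6,7,9} → only 1 remains.
J6 = 3: row 6 has {1,2,4,5,9}; col 9 has {1,2,4,5,6,7,8,9}; box has {1,2,4,5,6,7,8,9} → only 3 remains.
D9 = 6: row 9 has {1,3,4,5,7,8,9}; col 4 has {1,2,3,7,9}; box has {1,3,4,5,7,8,9} → only 6 remains.
E9 = 2: row 9 has {1,3,4,5,6,7,8,9}; col 5 has {1,3,4,5,7,8,9}; box has {1,3,4,5,6,7,8,9} → only 2 remains.
D1 = 4: row 1 has {1,2,3,5,7,8,9}; col 4 has {1,2,3,6,7,9}; box has {1,2,3,5,7,8,9} → only 4 remains.
E1 = 6: row 1 has {1,2,3,4,5,7,8,9}; col 5 has {1,2,3,4,5,7,8,9}; box has {1,2,3,4,5,7,8,9} → only 6 remains.
C4 = 3: row 4 has {1,2,4,5,6,7,8,9}; col 3 has {1,4,5,6,8,9}; box has {1,4,5,9} → only 3 remains.
B5 = 8: row 5 has {1,3,4,6,7,9}; col 2 has {1,2,3,4,5,7,9}; box has {1,3,4,5,9} → only 8 remains.
C5 = 2: row 5 has {1,3,4,6,7,8,9}; col 3 has {1,3,4,5,6,8,9}; box has {1,3,4,5,8,9} → only 2 remains.

2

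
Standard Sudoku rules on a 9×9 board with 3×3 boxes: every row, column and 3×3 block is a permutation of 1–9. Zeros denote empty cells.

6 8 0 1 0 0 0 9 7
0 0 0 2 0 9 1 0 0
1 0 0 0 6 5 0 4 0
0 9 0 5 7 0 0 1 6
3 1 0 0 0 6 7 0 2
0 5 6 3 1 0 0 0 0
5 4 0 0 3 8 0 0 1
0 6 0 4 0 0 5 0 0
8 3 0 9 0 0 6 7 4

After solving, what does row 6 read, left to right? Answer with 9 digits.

r1c5 = 4: row 1 has {1,6,7,8,9}; col 5 has {1,3,6,7}; box has {1,2,5,6,9} → only 4 remains.
r1c6 = 3: row 1 has {1,4,6,7,8,9}; col 6 has {5,6,8,9}; box has {1,2,4,5,6,9} → only 3 remains.
r1c7 = 2: row 1 has {1,3,4,6,7,8,9}; col 7 has {1,5,6,7}; box has {1,4,7,9} → only 2 remains.
r2c2 = 7: row 2 has {1,2,9}; col 2 has {1,3,4,5,6,8,9}; box has {1,6,8} → only 7 remains.
r2c5 = 8: row 2 has {1,2,7,9}; col 5 has {1,3,4,6,7}; box has {1,2,3,4,5,6,9} → only 8 remains.
r3c2 = 2: row 3 has {1,4,5,6}; col 2 has {1,3,4,5,6,7,8,9}; box has {1,6,7,8} → only 2 remains.
r3c4 = 7: row 3 has {1,2,4,5,6}; col 4 has {1,2,3,4,5,9}; box has {1,2,3,4,5,6,8,9} → only 7 remains.
r5c4 = 8: row 5 has {1,2,3,6,7}; col 4 has {1,2,3,4,5,7,9}; box has {1,3,5,6,7} → only 8 remains.
r5c5 = 9: row 5 has {1,2,3,6,7,8}; col 5 has {1,3,4,6,7,8}; box has {1,3,5,6,7,8} → only 9 remains.
r5c8 = 5: row 5 has {1,2,3,6,7,8,9}; col 8 has {1,4,7,9}; box has {1,2,6,7} → only 5 remains.
r6c8 = 8: row 6 has {1,3,5,6}; col 8 has {1,4,5,7,9}; box has {1,2,5,6,7} → only 8 remains.
r6c9 = 9: row 6 has {1,3,5,6,8}; col 9 has {1,2,4,6,7}; box has {1,2,5,6,7,8} → only 9 remains.
r7c4 = 6: row 7 has {1,3,4,5,8}; col 4 has {1,2,3,4,5,7,8,9}; box has {3,4,8,9} → only 6 remains.
r7c7 = 9: row 7 has {1,3,4,5,6,8}; col 7 has {1,2,5,6,7}; box has {1,4,5,6,7} → only 9 remains.
r7c8 = 2: row 7 has {1,3,4,5,6,8,9}; col 8 has {1,4,5,7,8,9}; box has {1,4,5,6,7,9} → only 2 remains.
r8c5 = 2: row 8 has {4,5,6}; col 5 has {1,3,4,6,7,8,9}; box has {3,4,6,8,9} → only 2 remains.
r8c8 = 3: row 8 has {2,4,5,6}; col 8 has {1,2,4,5,7,8,9}; box has {1,2,4,5,6,7,9} → only 3 remains.
r8c9 = 8: row 8 has {2,3,4,5,6}; col 9 has {1,2,4,6,7,9}; box has {1,2,3,4,5,6,7,9} → only 8 remains.
r9c5 = 5: row 9 has {3,4,6,7,8,9}; col 5 has {1,2,3,4,6,7,8,9}; box has {2,3,4,6,8,9} → only 5 remains.
r9c6 = 1: row 9 has {3,4,5,6,7,8,9}; col 6 has {3,5,6,8,9}; box has {2,3,4,5,6,8,9} → only 1 remains.
r1c3 = 5: row 1 has {1,2,3,4,6,7,8,9}; col 3 has {6}; box has {1,2,6,7,8} → only 5 remains.
r2c1 = 4: row 2 has {1,2,7,8,9}; col 1 has {1,3,5,6,8}; box has {1,2,5,6,7,8} → only 4 remains.
r2c3 = 3: row 2 has {1,2,4,7,8,9}; col 3 has {5,6}; box has {1,2,4,5,6,7,8} → only 3 remains.
r2c8 = 6: row 2 has {1,2,3,4,7,8,9}; col 8 has {1,2,3,4,5,7,8,9}; box has {1,2,4,7,9} → only 6 remains.
r2c9 = 5: row 2 has {1,2,3,4,6,7,8,9}; col 9 has {1,2,4,6,7,8,9}; box has {1,2,4,6,7,9} → only 5 remains.
r3c3 = 9: row 3 has {1,2,4,5,6,7}; col 3 has {3,5,6}; box has {1,2,3,4,5,6,7,8} → only 9 remains.
r3c9 = 3: row 3 has {1,2,4,5,6,7,9}; col 9 has {1,2,4,5,6,7,8,9}; box has {1,2,4,5,6,7,9} → only 3 remains.
r4c1 = 2: row 4 has {1,5,6,7,9}; col 1 has {1,3,4,5,6,8}; box has {1,3,5,6,9} → only 2 remains.
r4c6 = 4: row 4 has {1,2,5,6,7,9}; col 6 has {1,3,5,6,8,9}; box has {1,3,5,6,7,8,9} → only 4 remains.
r4c7 = 3: row 4 has {1,2,4,5,6,7,9}; col 7 has {1,2,5,6,7,9}; box has {1,2,5,6,7,8,9} → only 3 remains.
r5c3 = 4: row 5 has {1,2,3,5,6,7,8,9}; col 3 has {3,5,6,9}; box has {1,2,3,5,6,9} → only 4 remains.
r6c1 = 7: row 6 has {1,3,5,6,8,9}; col 1 has {1,2,3,4,5,6,8}; box has {1,2,3,4,5,6,9} → only 7 remains.
r6c6 = 2: row 6 has {1,3,5,6,7,8,9}; col 6 has {1,3,4,5,6,8,9}; box has {1,3,4,5,6,7,8,9} → only 2 remains.
r6c7 = 4: row 6 has {1,2,3,5,6,7,8,9}; col 7 has {1,2,3,5,6,7,9}; box has {1,2,3,5,6,7,8,9} → only 4 remains.

756312489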